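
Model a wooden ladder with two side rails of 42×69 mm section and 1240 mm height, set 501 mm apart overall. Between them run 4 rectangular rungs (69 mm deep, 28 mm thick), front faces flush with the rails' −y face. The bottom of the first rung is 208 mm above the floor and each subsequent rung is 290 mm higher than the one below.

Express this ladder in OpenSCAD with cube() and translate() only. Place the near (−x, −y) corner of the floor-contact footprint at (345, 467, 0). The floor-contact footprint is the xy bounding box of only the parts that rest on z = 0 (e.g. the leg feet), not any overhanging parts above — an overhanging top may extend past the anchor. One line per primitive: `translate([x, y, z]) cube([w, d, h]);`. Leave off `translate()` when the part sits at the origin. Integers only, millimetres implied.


// rung span = 501 - 2*42 = 417
// rung[k] z = 208 + k*290
translate([345, 467, 0]) cube([42, 69, 1240]);
translate([804, 467, 0]) cube([42, 69, 1240]);
translate([387, 467, 208]) cube([417, 69, 28]);
translate([387, 467, 498]) cube([417, 69, 28]);
translate([387, 467, 788]) cube([417, 69, 28]);
translate([387, 467, 1078]) cube([417, 69, 28]);


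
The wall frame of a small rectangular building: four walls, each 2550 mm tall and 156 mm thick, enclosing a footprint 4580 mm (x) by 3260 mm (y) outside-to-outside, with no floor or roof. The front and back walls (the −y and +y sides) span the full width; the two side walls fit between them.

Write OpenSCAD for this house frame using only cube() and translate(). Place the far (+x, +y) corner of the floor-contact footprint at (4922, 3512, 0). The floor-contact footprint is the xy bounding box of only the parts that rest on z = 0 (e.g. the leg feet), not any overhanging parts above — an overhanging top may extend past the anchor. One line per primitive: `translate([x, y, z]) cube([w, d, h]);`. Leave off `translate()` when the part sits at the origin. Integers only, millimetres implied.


translate([342, 252, 0]) cube([4580, 156, 2550]);
translate([342, 3356, 0]) cube([4580, 156, 2550]);
translate([342, 408, 0]) cube([156, 2948, 2550]);
translate([4766, 408, 0]) cube([156, 2948, 2550]);


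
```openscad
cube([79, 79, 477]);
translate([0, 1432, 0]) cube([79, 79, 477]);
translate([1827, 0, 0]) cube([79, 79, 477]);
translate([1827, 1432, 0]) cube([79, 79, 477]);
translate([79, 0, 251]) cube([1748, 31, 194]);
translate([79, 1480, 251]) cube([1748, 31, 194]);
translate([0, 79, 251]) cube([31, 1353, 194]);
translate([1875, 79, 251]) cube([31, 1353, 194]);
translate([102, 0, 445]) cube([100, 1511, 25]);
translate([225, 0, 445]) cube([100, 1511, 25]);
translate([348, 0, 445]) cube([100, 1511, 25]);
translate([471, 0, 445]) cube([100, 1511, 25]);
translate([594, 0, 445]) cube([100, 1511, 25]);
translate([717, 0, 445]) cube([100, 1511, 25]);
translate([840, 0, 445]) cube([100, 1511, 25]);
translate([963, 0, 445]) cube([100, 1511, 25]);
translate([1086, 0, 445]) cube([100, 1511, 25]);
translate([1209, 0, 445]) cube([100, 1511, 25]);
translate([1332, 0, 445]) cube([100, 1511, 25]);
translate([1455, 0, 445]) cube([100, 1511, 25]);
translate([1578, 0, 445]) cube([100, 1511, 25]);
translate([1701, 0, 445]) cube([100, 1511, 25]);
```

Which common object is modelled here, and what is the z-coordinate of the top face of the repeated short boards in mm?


A bed frame. The slat-top height is 470 mm.

Four posts, four rails, and a row of slats — a bed frame. Slats sit on the rails at z = 251 + 194 = 445; with slat thickness 25, the top is 470 mm.


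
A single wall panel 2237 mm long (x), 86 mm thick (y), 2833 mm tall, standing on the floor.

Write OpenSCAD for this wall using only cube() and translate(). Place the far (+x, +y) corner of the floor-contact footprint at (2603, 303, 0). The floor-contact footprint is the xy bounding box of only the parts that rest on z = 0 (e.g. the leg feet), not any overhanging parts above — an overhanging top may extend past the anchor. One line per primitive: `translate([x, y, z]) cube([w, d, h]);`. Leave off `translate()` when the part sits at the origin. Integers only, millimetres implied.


translate([366, 217, 0]) cube([2237, 86, 2833]);


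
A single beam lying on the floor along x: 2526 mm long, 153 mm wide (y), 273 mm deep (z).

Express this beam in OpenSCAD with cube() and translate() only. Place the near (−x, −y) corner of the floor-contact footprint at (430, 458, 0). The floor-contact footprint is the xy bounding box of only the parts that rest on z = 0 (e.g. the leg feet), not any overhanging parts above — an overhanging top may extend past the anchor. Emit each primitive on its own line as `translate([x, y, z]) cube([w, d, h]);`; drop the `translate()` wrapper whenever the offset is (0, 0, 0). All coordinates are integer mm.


translate([430, 458, 0]) cube([2526, 153, 273]);


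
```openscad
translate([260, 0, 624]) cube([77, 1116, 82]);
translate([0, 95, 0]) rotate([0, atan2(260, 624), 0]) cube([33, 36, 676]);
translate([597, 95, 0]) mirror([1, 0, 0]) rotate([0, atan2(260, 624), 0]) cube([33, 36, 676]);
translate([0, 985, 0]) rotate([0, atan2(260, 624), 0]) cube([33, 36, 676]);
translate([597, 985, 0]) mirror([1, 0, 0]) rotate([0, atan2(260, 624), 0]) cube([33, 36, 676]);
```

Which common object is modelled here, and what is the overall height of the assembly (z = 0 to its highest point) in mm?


A sawhorse. The overall height is 706 mm.

A beam across two mirrored pairs of raked legs — a sawhorse. The beam's underside is at z = 624 (matching the legs' vertical rise in atan2(260, 624)) and the beam is 82 mm tall, so its top is at 624 + 82 = 706 mm. The raked legs top out at the beam's underside, so that is the highest point.


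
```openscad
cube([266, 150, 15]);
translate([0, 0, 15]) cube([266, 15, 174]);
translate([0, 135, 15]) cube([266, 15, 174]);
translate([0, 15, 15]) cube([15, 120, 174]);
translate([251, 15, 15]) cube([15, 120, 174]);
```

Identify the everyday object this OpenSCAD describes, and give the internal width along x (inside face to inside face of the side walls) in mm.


An open box. The internal width is 236 mm.

A 266×150 base slab with four walls standing on it — an open box. The base is 266 mm wide and the walls are 15 mm thick, so the internal width is 266 − 2 × 15 = 236 mm.


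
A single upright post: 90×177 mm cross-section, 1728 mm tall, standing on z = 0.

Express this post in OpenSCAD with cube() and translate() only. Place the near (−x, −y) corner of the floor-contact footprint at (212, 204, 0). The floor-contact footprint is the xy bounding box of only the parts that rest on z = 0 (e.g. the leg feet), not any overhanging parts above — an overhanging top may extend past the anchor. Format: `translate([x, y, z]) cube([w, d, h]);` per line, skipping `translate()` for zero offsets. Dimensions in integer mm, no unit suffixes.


translate([212, 204, 0]) cube([90, 177, 1728]);


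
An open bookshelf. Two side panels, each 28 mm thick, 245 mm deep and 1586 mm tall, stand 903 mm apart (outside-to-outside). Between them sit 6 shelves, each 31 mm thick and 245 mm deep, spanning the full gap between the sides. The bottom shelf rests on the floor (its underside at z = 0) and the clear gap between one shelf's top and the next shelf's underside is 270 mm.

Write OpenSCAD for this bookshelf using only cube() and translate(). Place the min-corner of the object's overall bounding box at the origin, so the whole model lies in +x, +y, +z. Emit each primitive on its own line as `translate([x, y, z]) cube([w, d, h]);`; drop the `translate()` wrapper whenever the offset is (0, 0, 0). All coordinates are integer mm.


cube([28, 245, 1586]);
translate([875, 0, 0]) cube([28, 245, 1586]);
translate([28, 0, 0]) cube([847, 245, 31]);
translate([28, 0, 301]) cube([847, 245, 31]);
translate([28, 0, 602]) cube([847, 245, 31]);
translate([28, 0, 903]) cube([847, 245, 31]);
translate([28, 0, 1204]) cube([847, 245, 31]);
translate([28, 0, 1505]) cube([847, 245, 31]);


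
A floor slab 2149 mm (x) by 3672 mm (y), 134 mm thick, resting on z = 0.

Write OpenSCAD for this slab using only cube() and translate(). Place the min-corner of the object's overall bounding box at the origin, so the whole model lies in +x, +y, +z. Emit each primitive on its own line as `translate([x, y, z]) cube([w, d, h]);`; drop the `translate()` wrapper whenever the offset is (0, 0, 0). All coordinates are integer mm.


cube([2149, 3672, 134]);


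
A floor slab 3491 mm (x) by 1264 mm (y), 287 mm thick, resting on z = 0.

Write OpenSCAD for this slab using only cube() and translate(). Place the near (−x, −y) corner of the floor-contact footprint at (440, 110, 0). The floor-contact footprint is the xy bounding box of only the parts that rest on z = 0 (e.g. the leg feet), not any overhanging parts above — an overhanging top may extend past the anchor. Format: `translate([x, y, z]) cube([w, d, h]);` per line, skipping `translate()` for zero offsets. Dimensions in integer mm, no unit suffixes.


translate([440, 110, 0]) cube([3491, 1264, 287]);


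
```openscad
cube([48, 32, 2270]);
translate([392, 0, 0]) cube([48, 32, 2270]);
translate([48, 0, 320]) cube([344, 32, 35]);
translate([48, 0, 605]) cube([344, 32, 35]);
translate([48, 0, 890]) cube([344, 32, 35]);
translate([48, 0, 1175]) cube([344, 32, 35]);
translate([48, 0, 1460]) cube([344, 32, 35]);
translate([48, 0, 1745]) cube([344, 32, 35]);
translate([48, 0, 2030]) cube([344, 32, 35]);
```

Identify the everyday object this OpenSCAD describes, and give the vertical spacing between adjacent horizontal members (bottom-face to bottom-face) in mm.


A ladder. The rung spacing is 285 mm.

Two tall 48×32 posts with 7 short bars between them — a ladder. Adjacent rungs sit at z = 320 and z = 605, so the spacing is 605 − 320 = 285 mm.


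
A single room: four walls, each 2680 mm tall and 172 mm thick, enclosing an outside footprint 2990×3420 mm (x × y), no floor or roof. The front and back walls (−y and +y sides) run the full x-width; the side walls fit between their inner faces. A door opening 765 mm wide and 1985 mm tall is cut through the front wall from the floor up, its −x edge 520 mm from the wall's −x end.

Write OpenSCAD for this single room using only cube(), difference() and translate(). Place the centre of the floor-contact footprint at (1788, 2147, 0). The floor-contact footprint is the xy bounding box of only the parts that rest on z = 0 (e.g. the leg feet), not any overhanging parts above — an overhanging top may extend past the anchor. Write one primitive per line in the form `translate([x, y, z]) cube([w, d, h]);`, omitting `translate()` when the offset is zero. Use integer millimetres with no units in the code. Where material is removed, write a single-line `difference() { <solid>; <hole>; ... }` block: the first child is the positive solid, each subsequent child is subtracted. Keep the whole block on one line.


difference() { translate([293, 437, 0]) cube([2990, 172, 2680]); translate([813, 437, 0]) cube([765, 172, 1985]); }
translate([293, 3685, 0]) cube([2990, 172, 2680]);
translate([293, 609, 0]) cube([172, 3076, 2680]);
translate([3111, 609, 0]) cube([172, 3076, 2680]);


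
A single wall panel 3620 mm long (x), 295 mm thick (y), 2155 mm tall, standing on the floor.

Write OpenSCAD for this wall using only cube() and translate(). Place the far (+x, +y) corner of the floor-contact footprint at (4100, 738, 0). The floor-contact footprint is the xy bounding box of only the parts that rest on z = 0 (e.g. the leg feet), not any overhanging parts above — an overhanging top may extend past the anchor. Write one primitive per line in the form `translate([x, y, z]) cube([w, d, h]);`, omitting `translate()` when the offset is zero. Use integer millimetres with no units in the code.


translate([480, 443, 0]) cube([3620, 295, 2155]);


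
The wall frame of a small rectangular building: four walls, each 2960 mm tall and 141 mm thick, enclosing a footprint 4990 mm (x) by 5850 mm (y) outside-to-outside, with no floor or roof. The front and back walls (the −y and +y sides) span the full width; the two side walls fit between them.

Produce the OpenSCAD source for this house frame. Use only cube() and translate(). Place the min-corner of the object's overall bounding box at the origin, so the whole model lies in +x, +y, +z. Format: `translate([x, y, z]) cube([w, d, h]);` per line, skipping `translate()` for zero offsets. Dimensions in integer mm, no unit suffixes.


cube([4990, 141, 2960]);
translate([0, 5709, 0]) cube([4990, 141, 2960]);
translate([0, 141, 0]) cube([141, 5568, 2960]);
translate([4849, 141, 0]) cube([141, 5568, 2960]);


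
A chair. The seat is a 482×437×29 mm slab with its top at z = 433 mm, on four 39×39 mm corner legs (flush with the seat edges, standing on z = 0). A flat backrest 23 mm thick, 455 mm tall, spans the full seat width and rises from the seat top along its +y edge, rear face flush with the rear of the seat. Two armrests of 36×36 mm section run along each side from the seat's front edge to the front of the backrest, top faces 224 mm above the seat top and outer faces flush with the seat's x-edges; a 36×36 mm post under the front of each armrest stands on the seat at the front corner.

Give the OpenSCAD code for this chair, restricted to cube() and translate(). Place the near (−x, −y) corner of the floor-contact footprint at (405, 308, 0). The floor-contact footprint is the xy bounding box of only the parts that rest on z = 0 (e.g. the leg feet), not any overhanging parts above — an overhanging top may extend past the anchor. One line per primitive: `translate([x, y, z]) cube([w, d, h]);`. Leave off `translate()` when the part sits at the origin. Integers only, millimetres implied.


translate([405, 308, 404]) cube([482, 437, 29]);
translate([405, 308, 0]) cube([39, 39, 404]);
translate([848, 308, 0]) cube([39, 39, 404]);
translate([405, 706, 0]) cube([39, 39, 404]);
translate([848, 706, 0]) cube([39, 39, 404]);
translate([405, 722, 433]) cube([482, 23, 455]);
translate([405, 308, 621]) cube([36, 414, 36]);
translate([851, 308, 621]) cube([36, 414, 36]);
translate([405, 308, 433]) cube([36, 36, 188]);
translate([851, 308, 433]) cube([36, 36, 188]);


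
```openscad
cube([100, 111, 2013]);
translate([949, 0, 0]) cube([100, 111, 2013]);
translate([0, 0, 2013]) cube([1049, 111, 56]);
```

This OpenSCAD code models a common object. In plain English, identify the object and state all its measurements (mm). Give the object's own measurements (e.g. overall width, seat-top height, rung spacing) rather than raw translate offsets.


A door frame. The clear opening is 849 mm wide and 2013 mm high. Two 100 mm wide jambs, 111 mm deep, stand either side of the opening from the floor to the top of the opening. A 56 mm thick head sits across the top of both jambs, spanning the full outside width of the frame.


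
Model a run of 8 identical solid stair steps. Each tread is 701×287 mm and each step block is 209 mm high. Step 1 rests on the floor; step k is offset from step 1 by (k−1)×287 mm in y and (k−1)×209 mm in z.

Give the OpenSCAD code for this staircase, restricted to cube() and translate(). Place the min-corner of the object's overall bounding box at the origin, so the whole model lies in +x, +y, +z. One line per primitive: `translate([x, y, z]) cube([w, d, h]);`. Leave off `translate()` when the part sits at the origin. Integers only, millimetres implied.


cube([701, 287, 209]);
translate([0, 287, 209]) cube([701, 287, 209]);
translate([0, 574, 418]) cube([701, 287, 209]);
translate([0, 861, 627]) cube([701, 287, 209]);
translate([0, 1148, 836]) cube([701, 287, 209]);
translate([0, 1435, 1045]) cube([701, 287, 209]);
translate([0, 1722, 1254]) cube([701, 287, 209]);
translate([0, 2009, 1463]) cube([701, 287, 209]);


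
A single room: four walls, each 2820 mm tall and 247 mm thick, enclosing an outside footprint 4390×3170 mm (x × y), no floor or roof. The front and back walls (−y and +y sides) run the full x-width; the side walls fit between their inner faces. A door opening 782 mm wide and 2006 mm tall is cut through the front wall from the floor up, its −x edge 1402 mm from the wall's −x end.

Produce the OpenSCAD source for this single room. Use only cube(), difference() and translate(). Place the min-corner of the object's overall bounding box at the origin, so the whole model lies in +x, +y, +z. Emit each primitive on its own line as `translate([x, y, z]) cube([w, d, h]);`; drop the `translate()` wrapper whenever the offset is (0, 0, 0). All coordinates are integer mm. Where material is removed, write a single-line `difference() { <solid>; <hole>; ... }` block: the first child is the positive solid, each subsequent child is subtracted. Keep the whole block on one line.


difference() { cube([4390, 247, 2820]); translate([1402, 0, 0]) cube([782, 247, 2006]); }
translate([0, 2923, 0]) cube([4390, 247, 2820]);
translate([0, 247, 0]) cube([247, 2676, 2820]);
translate([4143, 247, 0]) cube([247, 2676, 2820]);


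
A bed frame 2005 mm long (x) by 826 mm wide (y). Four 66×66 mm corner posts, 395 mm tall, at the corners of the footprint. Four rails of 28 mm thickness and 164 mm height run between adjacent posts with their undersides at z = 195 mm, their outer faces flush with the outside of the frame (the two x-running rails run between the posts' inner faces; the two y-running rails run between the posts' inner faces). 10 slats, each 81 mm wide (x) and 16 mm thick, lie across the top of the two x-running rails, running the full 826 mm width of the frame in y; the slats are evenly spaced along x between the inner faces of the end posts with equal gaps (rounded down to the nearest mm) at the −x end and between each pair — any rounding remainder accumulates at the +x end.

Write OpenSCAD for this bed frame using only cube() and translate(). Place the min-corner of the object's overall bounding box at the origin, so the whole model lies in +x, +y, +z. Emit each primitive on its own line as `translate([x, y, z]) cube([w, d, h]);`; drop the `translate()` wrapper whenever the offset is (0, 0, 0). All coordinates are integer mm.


cube([66, 66, 395]);
translate([0, 760, 0]) cube([66, 66, 395]);
translate([1939, 0, 0]) cube([66, 66, 395]);
translate([1939, 760, 0]) cube([66, 66, 395]);
translate([66, 0, 195]) cube([1873, 28, 164]);
translate([66, 798, 195]) cube([1873, 28, 164]);
translate([0, 66, 195]) cube([28, 694, 164]);
translate([1977, 66, 195]) cube([28, 694, 164]);
translate([162, 0, 359]) cube([81, 826, 16]);
translate([339, 0, 359]) cube([81, 826, 16]);
translate([516, 0, 359]) cube([81, 826, 16]);
translate([693, 0, 359]) cube([81, 826, 16]);
translate([870, 0, 359]) cube([81, 826, 16]);
translate([1047, 0, 359]) cube([81, 826, 16]);
translate([1224, 0, 359]) cube([81, 826, 16]);
translate([1401, 0, 359]) cube([81, 826, 16]);
translate([1578, 0, 359]) cube([81, 826, 16]);
translate([1755, 0, 359]) cube([81, 826, 16]);


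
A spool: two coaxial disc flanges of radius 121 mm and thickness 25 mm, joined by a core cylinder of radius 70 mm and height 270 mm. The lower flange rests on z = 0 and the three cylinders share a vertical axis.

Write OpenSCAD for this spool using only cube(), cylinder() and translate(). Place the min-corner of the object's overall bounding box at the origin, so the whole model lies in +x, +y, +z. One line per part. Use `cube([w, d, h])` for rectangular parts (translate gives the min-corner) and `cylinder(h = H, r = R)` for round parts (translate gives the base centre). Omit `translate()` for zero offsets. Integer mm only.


translate([121, 121, 0]) cylinder(h = 25, r = 121);
translate([121, 121, 25]) cylinder(h = 270, r = 70);
translate([121, 121, 295]) cylinder(h = 25, r = 121);


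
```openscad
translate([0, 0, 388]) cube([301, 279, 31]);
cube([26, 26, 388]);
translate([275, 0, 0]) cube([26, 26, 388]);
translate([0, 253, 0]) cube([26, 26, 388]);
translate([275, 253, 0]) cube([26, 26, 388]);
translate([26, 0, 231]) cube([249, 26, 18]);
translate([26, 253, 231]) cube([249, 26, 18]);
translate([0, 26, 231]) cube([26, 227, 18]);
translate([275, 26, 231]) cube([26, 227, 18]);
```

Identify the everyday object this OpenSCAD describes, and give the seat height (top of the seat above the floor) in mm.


A stool. The seat height is 419 mm.

A 301×279×31 slab at z = 388 on four corner posts — a stool. The seat top is 388 + 31 = 419 mm.


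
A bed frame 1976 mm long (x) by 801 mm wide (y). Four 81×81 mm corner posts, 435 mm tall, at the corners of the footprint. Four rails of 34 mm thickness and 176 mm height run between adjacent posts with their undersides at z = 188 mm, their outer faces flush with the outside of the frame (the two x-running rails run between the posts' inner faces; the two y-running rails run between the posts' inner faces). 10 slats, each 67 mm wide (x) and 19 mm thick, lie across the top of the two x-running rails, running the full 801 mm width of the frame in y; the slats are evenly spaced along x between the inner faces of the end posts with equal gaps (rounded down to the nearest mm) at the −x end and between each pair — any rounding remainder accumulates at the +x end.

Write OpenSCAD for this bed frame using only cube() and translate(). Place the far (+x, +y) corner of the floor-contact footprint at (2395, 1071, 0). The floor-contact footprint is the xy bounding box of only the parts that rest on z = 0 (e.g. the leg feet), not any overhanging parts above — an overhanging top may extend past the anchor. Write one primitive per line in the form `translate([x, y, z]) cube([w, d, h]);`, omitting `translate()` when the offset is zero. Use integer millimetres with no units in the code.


// slat z = rail_z + rail_h = 188 + 176 = 364
// slat gap = ⌊(1814 − 10·67) / 11⌋ = 104
translate([419, 270, 0]) cube([81, 81, 435]);
translate([419, 990, 0]) cube([81, 81, 435]);
translate([2314, 270, 0]) cube([81, 81, 435]);
translate([2314, 990, 0]) cube([81, 81, 435]);
translate([500, 270, 188]) cube([1814, 34, 176]);
translate([500, 1037, 188]) cube([1814, 34, 176]);
translate([419, 351, 188]) cube([34, 639, 176]);
translate([2361, 351, 188]) cube([34, 639, 176]);
translate([604, 270, 364]) cube([67, 801, 19]);
translate([775, 270, 364]) cube([67, 801, 19]);
translate([946, 270, 364]) cube([67, 801, 19]);
translate([1117, 270, 364]) cube([67, 801, 19]);
translate([1288, 270, 364]) cube([67, 801, 19]);
translate([1459, 270, 364]) cube([67, 801, 19]);
translate([1630, 270, 364]) cube([67, 801, 19]);
translate([1801, 270, 364]) cube([67, 801, 19]);
translate([1972, 270, 364]) cube([67, 801, 19]);
translate([2143, 270, 364]) cube([67, 801, 19]);


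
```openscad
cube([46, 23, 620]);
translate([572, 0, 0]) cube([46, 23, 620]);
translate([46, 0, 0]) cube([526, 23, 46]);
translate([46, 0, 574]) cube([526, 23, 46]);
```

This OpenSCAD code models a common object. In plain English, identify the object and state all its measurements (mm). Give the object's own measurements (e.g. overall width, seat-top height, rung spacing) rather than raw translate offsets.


A rectangular picture frame lying in the x–z plane (depth along y). The opening is 526 mm wide (x) by 528 mm tall (z), surrounded by a border 46 mm wide on all four sides. The frame is 23 mm deep and is made of two full-height vertical stiles with two horizontal rails fitted between them.


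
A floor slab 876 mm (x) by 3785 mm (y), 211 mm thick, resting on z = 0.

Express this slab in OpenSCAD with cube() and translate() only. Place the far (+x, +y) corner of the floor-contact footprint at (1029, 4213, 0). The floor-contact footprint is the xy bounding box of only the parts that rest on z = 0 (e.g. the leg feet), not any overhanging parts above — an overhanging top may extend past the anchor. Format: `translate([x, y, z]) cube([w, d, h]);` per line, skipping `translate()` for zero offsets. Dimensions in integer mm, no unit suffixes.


translate([153, 428, 0]) cube([876, 3785, 211]);


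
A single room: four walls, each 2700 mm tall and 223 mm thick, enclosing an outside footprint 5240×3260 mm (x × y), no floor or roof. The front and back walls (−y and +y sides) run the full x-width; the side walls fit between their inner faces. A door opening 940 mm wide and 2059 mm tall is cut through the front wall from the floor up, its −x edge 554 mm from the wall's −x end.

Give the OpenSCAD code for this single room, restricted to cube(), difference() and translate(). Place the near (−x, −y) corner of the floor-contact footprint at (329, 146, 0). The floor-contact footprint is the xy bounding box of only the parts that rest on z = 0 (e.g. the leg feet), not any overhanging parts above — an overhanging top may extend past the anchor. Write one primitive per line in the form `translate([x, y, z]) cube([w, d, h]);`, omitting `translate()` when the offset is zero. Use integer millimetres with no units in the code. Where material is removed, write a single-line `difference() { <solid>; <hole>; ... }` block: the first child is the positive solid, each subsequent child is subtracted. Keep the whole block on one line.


difference() { translate([329, 146, 0]) cube([5240, 223, 2700]); translate([883, 146, 0]) cube([940, 223, 2059]); }
translate([329, 3183, 0]) cube([5240, 223, 2700]);
translate([329, 369, 0]) cube([223, 2814, 2700]);
translate([5346, 369, 0]) cube([223, 2814, 2700]);


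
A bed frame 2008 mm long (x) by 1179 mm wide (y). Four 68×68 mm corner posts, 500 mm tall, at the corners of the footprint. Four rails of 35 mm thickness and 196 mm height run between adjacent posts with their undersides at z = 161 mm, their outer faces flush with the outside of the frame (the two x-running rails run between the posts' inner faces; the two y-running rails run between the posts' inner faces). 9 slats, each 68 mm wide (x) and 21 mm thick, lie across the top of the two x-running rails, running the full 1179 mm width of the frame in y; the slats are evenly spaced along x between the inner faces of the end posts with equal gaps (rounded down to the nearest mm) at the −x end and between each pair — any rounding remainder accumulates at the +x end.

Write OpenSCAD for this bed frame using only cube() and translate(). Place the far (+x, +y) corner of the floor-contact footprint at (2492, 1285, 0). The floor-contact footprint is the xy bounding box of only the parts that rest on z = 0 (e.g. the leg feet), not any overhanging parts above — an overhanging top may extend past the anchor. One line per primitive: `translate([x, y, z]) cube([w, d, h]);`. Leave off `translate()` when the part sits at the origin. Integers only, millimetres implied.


// slat z = rail_z + rail_h = 161 + 196 = 357
// slat gap = ⌊(1872 − 9·68) / 10⌋ = 126
translate([484, 106, 0]) cube([68, 68, 500]);
translate([484, 1217, 0]) cube([68, 68, 500]);
translate([2424, 106, 0]) cube([68, 68, 500]);
translate([2424, 1217, 0]) cube([68, 68, 500]);
translate([552, 106, 161]) cube([1872, 35, 196]);
translate([552, 1250, 161]) cube([1872, 35, 196]);
translate([484, 174, 161]) cube([35, 1043, 196]);
translate([2457, 174, 161]) cube([35, 1043, 196]);
translate([678, 106, 357]) cube([68, 1179, 21]);
translate([872, 106, 357]) cube([68, 1179, 21]);
translate([1066, 106, 357]) cube([68, 1179, 21]);
translate([1260, 106, 357]) cube([68, 1179, 21]);
translate([1454, 106, 357]) cube([68, 1179, 21]);
translate([1648, 106, 357]) cube([68, 1179, 21]);
translate([1842, 106, 357]) cube([68, 1179, 21]);
translate([2036, 106, 357]) cube([68, 1179, 21]);
translate([2230, 106, 357]) cube([68, 1179, 21]);


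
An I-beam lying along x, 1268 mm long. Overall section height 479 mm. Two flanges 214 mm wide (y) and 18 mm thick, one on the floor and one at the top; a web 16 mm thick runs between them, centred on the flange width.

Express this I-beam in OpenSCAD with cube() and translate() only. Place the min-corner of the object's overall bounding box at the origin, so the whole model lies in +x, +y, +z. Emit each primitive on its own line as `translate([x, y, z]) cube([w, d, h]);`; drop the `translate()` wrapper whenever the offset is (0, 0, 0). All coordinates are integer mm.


cube([1268, 214, 18]);
translate([0, 99, 18]) cube([1268, 16, 443]);
translate([0, 0, 461]) cube([1268, 214, 18]);


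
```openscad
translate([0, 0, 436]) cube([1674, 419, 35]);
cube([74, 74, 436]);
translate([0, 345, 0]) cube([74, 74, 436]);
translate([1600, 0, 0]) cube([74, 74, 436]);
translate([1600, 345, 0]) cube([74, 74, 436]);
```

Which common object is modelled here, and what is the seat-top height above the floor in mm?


A bench. The seat-top height is 471 mm.

A long slab on four corner posts — a bench. The slab sits at z = 436 with thickness 35, so the top is 436 + 35 = 471 mm.


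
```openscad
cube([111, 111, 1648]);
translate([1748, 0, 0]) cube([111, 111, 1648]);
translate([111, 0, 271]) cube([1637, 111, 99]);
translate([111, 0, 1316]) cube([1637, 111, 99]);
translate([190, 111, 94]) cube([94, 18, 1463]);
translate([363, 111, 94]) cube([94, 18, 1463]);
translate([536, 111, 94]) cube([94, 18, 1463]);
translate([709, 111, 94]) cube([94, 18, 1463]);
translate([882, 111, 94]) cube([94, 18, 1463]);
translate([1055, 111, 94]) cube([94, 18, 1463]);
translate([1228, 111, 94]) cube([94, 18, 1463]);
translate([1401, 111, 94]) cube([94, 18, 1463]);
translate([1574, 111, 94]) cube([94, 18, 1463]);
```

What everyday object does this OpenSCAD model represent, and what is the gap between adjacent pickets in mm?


A fence section. The picket gap is 79 mm.

Two posts, two rails, 9 pickets — a fence section. Span 1637 mm holds 9 pickets of 94 mm with 10 equal gaps: ⌊(1637 − 9·94) / 10⌋ = 79 mm.


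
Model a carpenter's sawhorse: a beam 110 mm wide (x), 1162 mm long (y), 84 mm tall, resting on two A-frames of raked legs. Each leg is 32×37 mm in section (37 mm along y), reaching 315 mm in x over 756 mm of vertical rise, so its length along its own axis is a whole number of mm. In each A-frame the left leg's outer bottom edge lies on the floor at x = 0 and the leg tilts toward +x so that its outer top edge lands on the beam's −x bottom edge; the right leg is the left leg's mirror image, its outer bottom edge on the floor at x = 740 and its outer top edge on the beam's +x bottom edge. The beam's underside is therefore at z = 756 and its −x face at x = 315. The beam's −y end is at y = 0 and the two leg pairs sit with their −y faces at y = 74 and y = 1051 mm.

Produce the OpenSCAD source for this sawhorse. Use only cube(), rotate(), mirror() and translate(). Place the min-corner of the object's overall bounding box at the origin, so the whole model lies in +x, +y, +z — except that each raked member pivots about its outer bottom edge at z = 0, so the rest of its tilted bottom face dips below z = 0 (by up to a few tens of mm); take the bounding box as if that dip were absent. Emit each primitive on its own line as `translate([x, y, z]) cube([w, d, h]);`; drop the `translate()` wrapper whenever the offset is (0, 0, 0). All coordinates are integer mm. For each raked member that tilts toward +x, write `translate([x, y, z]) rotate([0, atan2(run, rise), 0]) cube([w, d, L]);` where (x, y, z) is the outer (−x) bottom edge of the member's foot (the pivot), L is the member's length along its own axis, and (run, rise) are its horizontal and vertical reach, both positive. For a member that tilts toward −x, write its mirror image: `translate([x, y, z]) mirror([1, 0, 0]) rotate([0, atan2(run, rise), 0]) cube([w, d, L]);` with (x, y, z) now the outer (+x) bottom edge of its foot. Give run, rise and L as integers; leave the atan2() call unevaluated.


translate([315, 0, 756]) cube([110, 1162, 84]);
translate([0, 74, 0]) rotate([0, atan2(315, 756), 0]) cube([32, 37, 819]);
translate([740, 74, 0]) mirror([1, 0, 0]) rotate([0, atan2(315, 756), 0]) cube([32, 37, 819]);
translate([0, 1051, 0]) rotate([0, atan2(315, 756), 0]) cube([32, 37, 819]);
translate([740, 1051, 0]) mirror([1, 0, 0]) rotate([0, atan2(315, 756), 0]) cube([32, 37, 819]);


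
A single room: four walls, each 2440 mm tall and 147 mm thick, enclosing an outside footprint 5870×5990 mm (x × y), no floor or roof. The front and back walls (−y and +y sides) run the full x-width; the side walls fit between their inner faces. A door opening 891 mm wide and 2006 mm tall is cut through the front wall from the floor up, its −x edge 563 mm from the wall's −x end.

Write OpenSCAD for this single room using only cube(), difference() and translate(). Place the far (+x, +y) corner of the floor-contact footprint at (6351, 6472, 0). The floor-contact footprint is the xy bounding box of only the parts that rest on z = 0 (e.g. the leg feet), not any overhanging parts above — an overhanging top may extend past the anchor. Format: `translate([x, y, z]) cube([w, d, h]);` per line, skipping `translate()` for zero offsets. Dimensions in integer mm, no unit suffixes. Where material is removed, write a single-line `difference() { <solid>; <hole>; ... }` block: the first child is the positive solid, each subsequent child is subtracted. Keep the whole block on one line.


difference() { translate([481, 482, 0]) cube([5870, 147, 2440]); translate([1044, 482, 0]) cube([891, 147, 2006]); }
translate([481, 6325, 0]) cube([5870, 147, 2440]);
translate([481, 629, 0]) cube([147, 5696, 2440]);
translate([6204, 629, 0]) cube([147, 5696, 2440]);


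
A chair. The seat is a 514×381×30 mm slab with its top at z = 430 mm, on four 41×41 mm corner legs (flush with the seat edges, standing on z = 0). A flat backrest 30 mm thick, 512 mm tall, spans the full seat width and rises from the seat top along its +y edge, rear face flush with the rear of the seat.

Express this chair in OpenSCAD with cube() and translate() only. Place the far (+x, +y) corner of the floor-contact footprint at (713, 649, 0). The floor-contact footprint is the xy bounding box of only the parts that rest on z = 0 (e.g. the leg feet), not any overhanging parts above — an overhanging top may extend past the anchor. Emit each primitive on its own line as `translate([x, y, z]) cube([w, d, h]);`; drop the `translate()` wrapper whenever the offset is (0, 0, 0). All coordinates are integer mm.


// leg_h = 430 - 30 = 400
translate([199, 268, 400]) cube([514, 381, 30]);
translate([199, 268, 0]) cube([41, 41, 400]);
translate([672, 268, 0]) cube([41, 41, 400]);
translate([199, 608, 0]) cube([41, 41, 400]);
translate([672, 608, 0]) cube([41, 41, 400]);
translate([199, 619, 430]) cube([514, 30, 512]);


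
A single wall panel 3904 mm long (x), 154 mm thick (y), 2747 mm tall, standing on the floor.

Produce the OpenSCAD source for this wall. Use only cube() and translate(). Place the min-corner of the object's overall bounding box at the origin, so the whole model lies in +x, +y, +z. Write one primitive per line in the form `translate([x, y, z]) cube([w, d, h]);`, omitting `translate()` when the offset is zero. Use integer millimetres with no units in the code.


cube([3904, 154, 2747]);


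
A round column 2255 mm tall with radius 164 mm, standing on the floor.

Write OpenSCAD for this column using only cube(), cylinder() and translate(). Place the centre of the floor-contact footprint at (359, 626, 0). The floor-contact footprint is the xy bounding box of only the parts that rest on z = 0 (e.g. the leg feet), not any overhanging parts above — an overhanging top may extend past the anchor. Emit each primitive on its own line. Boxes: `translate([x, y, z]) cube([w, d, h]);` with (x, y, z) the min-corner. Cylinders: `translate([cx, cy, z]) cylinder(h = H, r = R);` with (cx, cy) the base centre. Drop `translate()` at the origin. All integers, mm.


translate([359, 626, 0]) cylinder(h = 2255, r = 164);


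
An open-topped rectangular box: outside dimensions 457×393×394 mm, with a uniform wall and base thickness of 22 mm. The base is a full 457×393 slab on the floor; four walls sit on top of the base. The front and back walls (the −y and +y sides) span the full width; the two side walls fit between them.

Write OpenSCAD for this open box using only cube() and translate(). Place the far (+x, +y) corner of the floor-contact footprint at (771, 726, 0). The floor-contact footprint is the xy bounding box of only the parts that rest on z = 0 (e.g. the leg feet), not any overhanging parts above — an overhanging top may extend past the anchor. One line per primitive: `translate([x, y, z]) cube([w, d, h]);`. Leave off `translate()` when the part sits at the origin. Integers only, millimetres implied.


translate([314, 333, 0]) cube([457, 393, 22]);
translate([314, 333, 22]) cube([457, 22, 372]);
translate([314, 704, 22]) cube([457, 22, 372]);
translate([314, 355, 22]) cube([22, 349, 372]);
translate([749, 355, 22]) cube([22, 349, 372]);


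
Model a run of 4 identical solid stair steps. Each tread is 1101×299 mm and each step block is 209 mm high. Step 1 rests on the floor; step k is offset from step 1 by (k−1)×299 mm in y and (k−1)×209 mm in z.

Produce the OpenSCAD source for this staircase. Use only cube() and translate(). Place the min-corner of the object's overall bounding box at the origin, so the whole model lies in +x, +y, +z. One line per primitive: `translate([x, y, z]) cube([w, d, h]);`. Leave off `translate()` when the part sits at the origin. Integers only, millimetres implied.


cube([1101, 299, 209]);
translate([0, 299, 209]) cube([1101, 299, 209]);
translate([0, 598, 418]) cube([1101, 299, 209]);
translate([0, 897, 627]) cube([1101, 299, 209]);


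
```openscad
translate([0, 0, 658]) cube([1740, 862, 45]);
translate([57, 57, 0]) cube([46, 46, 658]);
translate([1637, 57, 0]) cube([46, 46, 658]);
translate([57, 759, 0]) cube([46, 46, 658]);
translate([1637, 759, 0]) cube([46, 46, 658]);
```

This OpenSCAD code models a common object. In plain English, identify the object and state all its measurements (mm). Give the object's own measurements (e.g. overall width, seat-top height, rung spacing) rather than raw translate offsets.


A rectangular dining table. The top is 1740×862×45 mm with its upper surface at z = 703 mm. It stands on four 46×46 mm square legs, each inset 57 mm from the nearest pair of top edges, running from the floor to the underside of the top.


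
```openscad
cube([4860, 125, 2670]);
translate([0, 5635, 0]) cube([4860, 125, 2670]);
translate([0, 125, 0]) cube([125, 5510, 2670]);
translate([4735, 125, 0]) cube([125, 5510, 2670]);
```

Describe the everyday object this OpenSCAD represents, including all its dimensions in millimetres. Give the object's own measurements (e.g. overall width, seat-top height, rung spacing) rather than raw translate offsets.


The wall frame of a small rectangular building: four walls, each 2670 mm tall and 125 mm thick, enclosing a footprint 4860 mm (x) by 5760 mm (y) outside-to-outside, with no floor or roof. The front and back walls (the −y and +y sides) span the full width; the two side walls fit between them.


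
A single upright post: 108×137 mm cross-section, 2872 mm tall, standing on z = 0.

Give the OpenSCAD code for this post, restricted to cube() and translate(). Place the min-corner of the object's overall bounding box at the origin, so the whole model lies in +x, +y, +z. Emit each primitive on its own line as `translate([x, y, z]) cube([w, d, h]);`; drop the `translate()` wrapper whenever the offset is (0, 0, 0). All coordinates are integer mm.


cube([108, 137, 2872]);


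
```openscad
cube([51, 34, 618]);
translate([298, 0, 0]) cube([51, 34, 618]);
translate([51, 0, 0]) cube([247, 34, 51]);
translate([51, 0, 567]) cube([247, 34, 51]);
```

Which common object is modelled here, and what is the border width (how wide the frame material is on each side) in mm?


A picture frame. The border width is 51 mm.

Four thin pieces enclosing a rectangular opening — a picture frame. The two full-height stiles are 618 mm tall; the top rail sits at z = 567 and is 51 mm tall, so the border above the opening is 618 − 567 = 51 mm, matching the stile x-width.


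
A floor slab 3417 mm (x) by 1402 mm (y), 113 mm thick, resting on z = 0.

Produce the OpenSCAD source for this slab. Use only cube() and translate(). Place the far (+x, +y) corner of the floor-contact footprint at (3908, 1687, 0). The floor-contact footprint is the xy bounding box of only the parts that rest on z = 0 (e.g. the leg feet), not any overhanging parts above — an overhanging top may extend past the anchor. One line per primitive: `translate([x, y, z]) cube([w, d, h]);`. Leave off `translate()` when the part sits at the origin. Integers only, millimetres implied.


translate([491, 285, 0]) cube([3417, 1402, 113]);
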